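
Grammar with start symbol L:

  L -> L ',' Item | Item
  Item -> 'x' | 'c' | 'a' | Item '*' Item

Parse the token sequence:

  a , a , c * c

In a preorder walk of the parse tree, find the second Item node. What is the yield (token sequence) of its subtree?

a

[L [L [L [Item a]] , [Item a]] , [Item [Item c] * [Item c]]]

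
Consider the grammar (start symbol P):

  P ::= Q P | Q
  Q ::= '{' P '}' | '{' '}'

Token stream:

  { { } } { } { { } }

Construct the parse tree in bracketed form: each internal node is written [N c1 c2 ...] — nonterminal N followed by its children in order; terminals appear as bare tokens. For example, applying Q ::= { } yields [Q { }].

P
Q P
{ P } P
{ Q } P
{ { } } P
{ { } } Q P
{ { } } { } P
{ { } } { } Q
{ { } } { } { P }
{ { } } { } { Q }
{ { } } { } { { } }

[P [Q { [P [Q { }]] }] [P [Q { }] [P [Q { [P [Q { }]] }]]]]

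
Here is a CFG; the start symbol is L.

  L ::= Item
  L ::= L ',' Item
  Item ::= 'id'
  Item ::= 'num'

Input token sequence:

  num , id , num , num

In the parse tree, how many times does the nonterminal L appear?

4

[L [L [L [L [Item num]] , [Item id]] , [Item num]] , [Item num]]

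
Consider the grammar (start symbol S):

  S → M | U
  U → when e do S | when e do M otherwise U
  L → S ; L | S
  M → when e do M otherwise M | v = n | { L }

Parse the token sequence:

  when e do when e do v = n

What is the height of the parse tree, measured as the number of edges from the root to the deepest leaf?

6

[S [U when e do [S [U when e do [S [M v = n]]]]]]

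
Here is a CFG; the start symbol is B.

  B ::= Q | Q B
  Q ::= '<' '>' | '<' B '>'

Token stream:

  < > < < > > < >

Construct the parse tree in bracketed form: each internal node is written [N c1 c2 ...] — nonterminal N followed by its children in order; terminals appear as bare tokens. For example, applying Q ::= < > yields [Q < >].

[B [Q < >] [B [Q < [B [Q < >]] >] [B [Q < >]]]]

B
Q B
< > B
< > Q B
< > < B > B
< > < Q > B
< > < < > > B
< > < < > > Q
< > < < > > < >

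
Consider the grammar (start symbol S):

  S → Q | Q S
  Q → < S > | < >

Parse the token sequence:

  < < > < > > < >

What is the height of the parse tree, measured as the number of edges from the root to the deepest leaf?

[S [Q < [S [Q < >] [S [Q < >]]] >] [S [Q < >]]]

5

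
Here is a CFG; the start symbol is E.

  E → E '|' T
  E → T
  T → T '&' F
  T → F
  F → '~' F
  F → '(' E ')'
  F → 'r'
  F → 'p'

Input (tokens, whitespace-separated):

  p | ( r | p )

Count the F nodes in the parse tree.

4

[E [E [T [F p]]] | [T [F ( [E [E [T [F r]]] | [T [F p]]] )]]]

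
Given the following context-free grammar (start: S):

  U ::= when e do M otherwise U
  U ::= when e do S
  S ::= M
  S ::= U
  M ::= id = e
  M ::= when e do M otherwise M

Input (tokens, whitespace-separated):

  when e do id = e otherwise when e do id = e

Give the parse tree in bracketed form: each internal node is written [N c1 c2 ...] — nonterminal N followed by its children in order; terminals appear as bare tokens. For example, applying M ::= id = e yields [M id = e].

[S [U when e do [M id = e] otherwise [U when e do [S [M id = e]]]]]

S
U
when e do M otherwise U
when e do id = e otherwise U
when e do id = e otherwise when e do S
when e do id = e otherwise when e do M
when e do id = e otherwise when e do id = e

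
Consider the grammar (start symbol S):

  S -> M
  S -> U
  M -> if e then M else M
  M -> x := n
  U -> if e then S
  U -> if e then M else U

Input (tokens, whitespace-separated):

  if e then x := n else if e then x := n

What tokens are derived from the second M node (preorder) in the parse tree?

x := n

[S [U if e then [M x := n] else [U if e then [S [M x := n]]]]]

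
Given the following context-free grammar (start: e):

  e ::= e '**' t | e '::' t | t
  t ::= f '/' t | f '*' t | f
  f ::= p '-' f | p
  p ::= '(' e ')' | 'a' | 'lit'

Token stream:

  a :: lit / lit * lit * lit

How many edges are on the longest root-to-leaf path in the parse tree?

[e [e [t [f [p a]]]] :: [t [f [p lit]] / [t [f [p lit]] * [t [f [p lit]] * [t [f [p lit]]]]]]]

7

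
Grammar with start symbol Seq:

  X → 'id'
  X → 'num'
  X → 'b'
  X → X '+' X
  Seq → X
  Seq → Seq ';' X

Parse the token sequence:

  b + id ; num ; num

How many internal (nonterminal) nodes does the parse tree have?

8

[Seq [Seq [Seq [X [X b] + [X id]]] ; [X num]] ; [X num]]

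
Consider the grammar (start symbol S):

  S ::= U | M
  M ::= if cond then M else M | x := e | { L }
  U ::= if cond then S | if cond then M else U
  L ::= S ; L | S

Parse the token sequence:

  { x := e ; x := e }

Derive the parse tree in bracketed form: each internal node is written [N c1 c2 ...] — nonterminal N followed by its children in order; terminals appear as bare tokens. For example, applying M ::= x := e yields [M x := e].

S
M
{ L }
{ S ; L }
{ M ; L }
{ x := e ; L }
{ x := e ; S }
{ x := e ; M }
{ x := e ; x := e }

[S [M { [L [S [M x := e]] ; [L [S [M x := e]]]] }]]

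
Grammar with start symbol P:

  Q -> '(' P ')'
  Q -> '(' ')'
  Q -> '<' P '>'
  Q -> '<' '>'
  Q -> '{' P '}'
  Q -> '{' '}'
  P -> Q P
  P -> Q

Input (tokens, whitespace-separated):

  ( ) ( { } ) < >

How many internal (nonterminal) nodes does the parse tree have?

[P [Q ( )] [P [Q ( [P [Q { }]] )] [P [Q < >]]]]

8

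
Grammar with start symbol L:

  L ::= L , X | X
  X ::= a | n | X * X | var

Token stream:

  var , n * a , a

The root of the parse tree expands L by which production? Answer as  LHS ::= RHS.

[L [L [L [X var]] , [X [X n] * [X a]]] , [X a]]

L ::= L , X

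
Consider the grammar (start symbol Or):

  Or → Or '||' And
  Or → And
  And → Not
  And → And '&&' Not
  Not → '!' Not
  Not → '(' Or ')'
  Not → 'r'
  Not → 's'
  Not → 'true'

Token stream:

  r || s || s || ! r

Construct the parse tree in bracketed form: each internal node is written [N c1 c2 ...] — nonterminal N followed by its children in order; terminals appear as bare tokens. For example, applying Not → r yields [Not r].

[Or [Or [Or [Or [And [Not r]]] || [And [Not s]]] || [And [Not s]]] || [And [Not ! [Not r]]]]

Or
Or || And
Or || And || And
Or || And || And || And
And || And || And || And
Not || And || And || And
r || And || And || And
r || Not || And || And
r || s || And || And
r || s || Not || And
r || s || s || And
r || s || s || Not
r || s || s || ! Not
r || s || s || ! r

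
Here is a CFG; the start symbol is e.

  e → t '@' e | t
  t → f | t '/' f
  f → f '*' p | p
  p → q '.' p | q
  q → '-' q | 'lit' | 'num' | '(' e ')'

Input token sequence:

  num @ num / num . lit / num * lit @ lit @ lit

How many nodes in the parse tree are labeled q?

8

[e [t [f [p [q num]]]] @ [e [t [t [t [f [p [q num]]]] / [f [p [q num] . [p [q lit]]]]] / [f [f [p [q num]]] * [p [q lit]]]] @ [e [t [f [p [q lit]]]] @ [e [t [f [p [q lit]]]]]]]]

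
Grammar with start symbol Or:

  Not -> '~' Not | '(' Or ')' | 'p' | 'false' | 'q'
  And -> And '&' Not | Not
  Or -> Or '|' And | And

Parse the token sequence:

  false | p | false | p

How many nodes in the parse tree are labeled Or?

4

[Or [Or [Or [Or [And [Not false]]] | [And [Not p]]] | [And [Not false]]] | [And [Not p]]]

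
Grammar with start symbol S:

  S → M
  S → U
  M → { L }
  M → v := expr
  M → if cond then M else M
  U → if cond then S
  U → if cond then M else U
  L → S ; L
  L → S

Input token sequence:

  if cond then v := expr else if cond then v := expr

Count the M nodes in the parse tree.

[S [U if cond then [M v := expr] else [U if cond then [S [M v := expr]]]]]

2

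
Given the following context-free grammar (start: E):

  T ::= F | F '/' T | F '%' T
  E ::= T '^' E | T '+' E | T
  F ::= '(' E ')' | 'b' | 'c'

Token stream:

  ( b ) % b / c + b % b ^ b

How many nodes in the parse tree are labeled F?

7

[E [T [F ( [E [T [F b]]] )] % [T [F b] / [T [F c]]]] + [E [T [F b] % [T [F b]]] ^ [E [T [F b]]]]]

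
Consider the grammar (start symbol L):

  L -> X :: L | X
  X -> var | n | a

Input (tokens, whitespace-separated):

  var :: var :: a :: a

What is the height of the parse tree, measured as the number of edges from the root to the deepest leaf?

[L [X var] :: [L [X var] :: [L [X a] :: [L [X a]]]]]

5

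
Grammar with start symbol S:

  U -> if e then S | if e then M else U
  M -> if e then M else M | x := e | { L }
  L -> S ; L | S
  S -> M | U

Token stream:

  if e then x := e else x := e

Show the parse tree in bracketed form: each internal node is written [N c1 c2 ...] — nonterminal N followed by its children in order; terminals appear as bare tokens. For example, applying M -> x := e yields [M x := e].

[S [M if e then [M x := e] else [M x := e]]]

S
M
if e then M else M
if e then x := e else M
if e then x := e else x := e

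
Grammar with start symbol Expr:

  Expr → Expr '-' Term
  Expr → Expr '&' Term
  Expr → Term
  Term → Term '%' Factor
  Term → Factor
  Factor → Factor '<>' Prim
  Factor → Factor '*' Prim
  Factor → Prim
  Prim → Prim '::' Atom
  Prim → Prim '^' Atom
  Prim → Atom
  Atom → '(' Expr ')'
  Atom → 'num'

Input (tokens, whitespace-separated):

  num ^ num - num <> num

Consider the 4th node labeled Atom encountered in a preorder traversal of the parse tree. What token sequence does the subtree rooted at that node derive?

[Expr [Expr [Term [Factor [Prim [Prim [Atom num]] ^ [Atom num]]]]] - [Term [Factor [Factor [Prim [Atom num]]] <> [Prim [Atom num]]]]]

num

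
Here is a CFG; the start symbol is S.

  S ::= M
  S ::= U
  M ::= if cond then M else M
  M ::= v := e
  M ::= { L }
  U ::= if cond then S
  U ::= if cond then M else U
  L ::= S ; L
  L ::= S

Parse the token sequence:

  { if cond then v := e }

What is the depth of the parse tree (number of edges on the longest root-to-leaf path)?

[S [M { [L [S [U if cond then [S [M v := e]]]]] }]]

7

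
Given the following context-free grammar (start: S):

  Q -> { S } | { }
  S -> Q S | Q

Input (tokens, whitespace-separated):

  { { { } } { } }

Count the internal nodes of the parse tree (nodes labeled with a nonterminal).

8

[S [Q { [S [Q { [S [Q { }]] }] [S [Q { }]]] }]]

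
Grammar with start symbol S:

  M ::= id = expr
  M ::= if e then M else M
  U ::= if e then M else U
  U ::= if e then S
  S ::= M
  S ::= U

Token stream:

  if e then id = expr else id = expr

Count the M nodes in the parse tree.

[S [M if e then [M id = expr] else [M id = expr]]]

3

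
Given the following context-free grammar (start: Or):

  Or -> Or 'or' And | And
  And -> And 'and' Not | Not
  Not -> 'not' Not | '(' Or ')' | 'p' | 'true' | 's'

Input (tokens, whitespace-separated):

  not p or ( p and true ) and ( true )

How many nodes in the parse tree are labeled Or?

4

[Or [Or [And [Not not [Not p]]]] or [And [And [Not ( [Or [And [And [Not p]] and [Not true]]] )]] and [Not ( [Or [And [Not true]]] )]]]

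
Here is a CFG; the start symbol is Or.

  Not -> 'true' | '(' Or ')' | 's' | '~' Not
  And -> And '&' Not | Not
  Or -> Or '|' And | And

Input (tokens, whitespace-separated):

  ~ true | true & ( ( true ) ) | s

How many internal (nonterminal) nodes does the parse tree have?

18

[Or [Or [Or [And [Not ~ [Not true]]]] | [And [And [Not true]] & [Not ( [Or [And [Not ( [Or [And [Not true]]] )]]] )]]] | [And [Not s]]]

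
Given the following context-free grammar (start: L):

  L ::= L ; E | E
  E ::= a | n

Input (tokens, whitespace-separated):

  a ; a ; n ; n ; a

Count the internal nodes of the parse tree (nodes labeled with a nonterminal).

[L [L [L [L [L [E a]] ; [E a]] ; [E n]] ; [E n]] ; [E a]]

10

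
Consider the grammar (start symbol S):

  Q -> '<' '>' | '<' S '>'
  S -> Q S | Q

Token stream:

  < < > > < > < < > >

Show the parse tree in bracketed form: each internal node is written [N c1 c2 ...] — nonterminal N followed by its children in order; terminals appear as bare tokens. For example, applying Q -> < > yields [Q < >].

S
Q S
< S > S
< Q > S
< < > > S
< < > > Q S
< < > > < > S
< < > > < > Q
< < > > < > < S >
< < > > < > < Q >
< < > > < > < < > >

[S [Q < [S [Q < >]] >] [S [Q < >] [S [Q < [S [Q < >]] >]]]]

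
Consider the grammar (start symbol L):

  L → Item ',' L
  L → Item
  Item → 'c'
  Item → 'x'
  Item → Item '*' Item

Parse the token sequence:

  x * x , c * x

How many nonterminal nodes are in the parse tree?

8

[L [Item [Item x] * [Item x]] , [L [Item [Item c] * [Item x]]]]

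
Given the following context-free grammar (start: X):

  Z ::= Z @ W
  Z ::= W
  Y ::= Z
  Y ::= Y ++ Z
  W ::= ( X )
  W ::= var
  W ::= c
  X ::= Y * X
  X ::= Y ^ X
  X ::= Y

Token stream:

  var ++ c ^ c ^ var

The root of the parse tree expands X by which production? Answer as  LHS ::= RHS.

[X [Y [Y [Z [W var]]] ++ [Z [W c]]] ^ [X [Y [Z [W c]]] ^ [X [Y [Z [W var]]]]]]

X ::= Y ^ X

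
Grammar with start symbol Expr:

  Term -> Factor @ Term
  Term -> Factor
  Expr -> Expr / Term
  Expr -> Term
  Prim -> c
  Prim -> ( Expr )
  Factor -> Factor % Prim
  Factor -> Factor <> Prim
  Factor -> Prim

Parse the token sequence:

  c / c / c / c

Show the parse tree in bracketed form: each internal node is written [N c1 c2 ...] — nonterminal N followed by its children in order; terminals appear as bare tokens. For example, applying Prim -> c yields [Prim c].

Expr
Expr / Term
Expr / Term / Term
Expr / Term / Term / Term
Term / Term / Term / Term
Factor / Term / Term / Term
Prim / Term / Term / Term
c / Term / Term / Term
c / Factor / Term / Term
c / Prim / Term / Term
c / c / Term / Term
c / c / Factor / Term
c / c / Prim / Term
c / c / c / Term
c / c / c / Factor
c / c / c / Prim
c / c / c / c

[Expr [Expr [Expr [Expr [Term [Factor [Prim c]]]] / [Term [Factor [Prim c]]]] / [Term [Factor [Prim c]]]] / [Term [Factor [Prim c]]]]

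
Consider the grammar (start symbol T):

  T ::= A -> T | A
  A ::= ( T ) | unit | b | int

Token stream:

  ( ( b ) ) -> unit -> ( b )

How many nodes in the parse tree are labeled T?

[T [A ( [T [A ( [T [A b]] )]] )] -> [T [A unit] -> [T [A ( [T [A b]] )]]]]

6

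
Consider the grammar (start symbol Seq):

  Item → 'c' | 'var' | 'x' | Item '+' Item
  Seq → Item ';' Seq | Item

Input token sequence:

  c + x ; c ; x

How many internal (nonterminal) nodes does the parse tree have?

8

[Seq [Item [Item c] + [Item x]] ; [Seq [Item c] ; [Seq [Item x]]]]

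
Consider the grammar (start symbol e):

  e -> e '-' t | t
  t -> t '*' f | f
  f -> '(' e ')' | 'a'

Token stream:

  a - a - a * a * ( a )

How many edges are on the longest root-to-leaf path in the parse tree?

6

[e [e [e [t [f a]]] - [t [f a]]] - [t [t [t [f a]] * [f a]] * [f ( [e [t [f a]]] )]]]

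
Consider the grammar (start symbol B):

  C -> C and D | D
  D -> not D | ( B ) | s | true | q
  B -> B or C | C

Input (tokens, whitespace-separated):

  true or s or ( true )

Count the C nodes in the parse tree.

4

[B [B [B [C [D true]]] or [C [D s]]] or [C [D ( [B [C [D true]]] )]]]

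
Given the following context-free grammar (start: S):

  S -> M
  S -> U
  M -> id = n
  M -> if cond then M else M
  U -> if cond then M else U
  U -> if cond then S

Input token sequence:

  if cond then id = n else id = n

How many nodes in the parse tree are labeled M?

3

[S [M if cond then [M id = n] else [M id = n]]]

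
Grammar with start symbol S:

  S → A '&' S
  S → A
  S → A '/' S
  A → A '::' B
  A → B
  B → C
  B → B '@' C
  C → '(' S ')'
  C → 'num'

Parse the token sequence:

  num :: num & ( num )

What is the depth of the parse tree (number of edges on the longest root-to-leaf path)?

9

[S [A [A [B [C num]]] :: [B [C num]]] & [S [A [B [C ( [S [A [B [C num]]]] )]]]]]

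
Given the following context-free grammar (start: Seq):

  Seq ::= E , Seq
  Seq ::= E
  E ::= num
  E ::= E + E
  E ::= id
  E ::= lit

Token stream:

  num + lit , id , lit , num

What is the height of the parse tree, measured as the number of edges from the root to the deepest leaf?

[Seq [E [E num] + [E lit]] , [Seq [E id] , [Seq [E lit] , [Seq [E num]]]]]

5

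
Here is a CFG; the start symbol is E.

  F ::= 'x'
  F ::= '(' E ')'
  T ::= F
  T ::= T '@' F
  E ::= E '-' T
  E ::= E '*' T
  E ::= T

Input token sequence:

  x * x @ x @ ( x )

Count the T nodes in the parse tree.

[E [E [T [F x]]] * [T [T [T [F x]] @ [F x]] @ [F ( [E [T [F x]]] )]]]

5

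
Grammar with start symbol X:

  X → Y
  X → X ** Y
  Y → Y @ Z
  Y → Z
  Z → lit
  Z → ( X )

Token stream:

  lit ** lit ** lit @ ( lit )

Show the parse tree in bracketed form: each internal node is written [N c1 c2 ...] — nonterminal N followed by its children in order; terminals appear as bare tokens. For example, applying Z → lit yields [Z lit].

X
X ** Y
X ** Y ** Y
Y ** Y ** Y
Z ** Y ** Y
lit ** Y ** Y
lit ** Z ** Y
lit ** lit ** Y
lit ** lit ** Y @ Z
lit ** lit ** Z @ Z
lit ** lit ** lit @ Z
lit ** lit ** lit @ ( X )
lit ** lit ** lit @ ( Y )
lit ** lit ** lit @ ( Z )
lit ** lit ** lit @ ( lit )

[X [X [X [Y [Z lit]]] ** [Y [Z lit]]] ** [Y [Y [Z lit]] @ [Z ( [X [Y [Z lit]]] )]]]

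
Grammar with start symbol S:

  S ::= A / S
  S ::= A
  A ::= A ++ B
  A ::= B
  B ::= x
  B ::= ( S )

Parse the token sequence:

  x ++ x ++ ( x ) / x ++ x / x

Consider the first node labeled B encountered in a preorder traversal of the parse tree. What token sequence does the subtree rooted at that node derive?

[S [A [A [A [B x]] ++ [B x]] ++ [B ( [S [A [B x]]] )]] / [S [A [A [B x]] ++ [B x]] / [S [A [B x]]]]]

x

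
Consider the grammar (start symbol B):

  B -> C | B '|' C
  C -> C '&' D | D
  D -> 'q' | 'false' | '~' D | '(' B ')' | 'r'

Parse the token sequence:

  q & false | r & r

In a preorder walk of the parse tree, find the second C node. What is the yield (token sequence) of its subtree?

[B [B [C [C [D q]] & [D false]]] | [C [C [D r]] & [D r]]]

q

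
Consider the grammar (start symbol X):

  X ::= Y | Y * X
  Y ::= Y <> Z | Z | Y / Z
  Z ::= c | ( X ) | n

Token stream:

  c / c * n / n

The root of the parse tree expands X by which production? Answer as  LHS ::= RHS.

X ::= Y * X

[X [Y [Y [Z c]] / [Z c]] * [X [Y [Y [Z n]] / [Z n]]]]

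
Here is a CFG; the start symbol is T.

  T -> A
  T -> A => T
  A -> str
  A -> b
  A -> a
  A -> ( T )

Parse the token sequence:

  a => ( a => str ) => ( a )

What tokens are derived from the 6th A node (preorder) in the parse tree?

a

[T [A a] => [T [A ( [T [A a] => [T [A str]]] )] => [T [A ( [T [A a]] )]]]]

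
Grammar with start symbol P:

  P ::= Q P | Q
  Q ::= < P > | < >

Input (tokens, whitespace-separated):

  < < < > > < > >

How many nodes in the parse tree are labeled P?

4

[P [Q < [P [Q < [P [Q < >]] >] [P [Q < >]]] >]]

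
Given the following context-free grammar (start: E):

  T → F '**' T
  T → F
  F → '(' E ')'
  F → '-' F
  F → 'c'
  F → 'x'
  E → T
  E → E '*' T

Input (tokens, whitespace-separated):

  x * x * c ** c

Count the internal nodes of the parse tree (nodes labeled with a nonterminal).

11

[E [E [E [T [F x]]] * [T [F x]]] * [T [F c] ** [T [F c]]]]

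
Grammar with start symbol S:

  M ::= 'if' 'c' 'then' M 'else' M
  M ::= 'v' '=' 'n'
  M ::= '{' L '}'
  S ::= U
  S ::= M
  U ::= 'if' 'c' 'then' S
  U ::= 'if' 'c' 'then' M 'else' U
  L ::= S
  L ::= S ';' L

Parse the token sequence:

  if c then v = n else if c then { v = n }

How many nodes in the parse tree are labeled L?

[S [U if c then [M v = n] else [U if c then [S [M { [L [S [M v = n]]] }]]]]]

1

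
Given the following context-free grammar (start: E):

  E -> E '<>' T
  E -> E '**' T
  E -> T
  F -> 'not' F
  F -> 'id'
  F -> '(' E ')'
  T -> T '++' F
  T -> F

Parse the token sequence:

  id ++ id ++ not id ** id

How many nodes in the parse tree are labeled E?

[E [E [T [T [T [F id]] ++ [F id]] ++ [F not [F id]]]] ** [T [F id]]]

2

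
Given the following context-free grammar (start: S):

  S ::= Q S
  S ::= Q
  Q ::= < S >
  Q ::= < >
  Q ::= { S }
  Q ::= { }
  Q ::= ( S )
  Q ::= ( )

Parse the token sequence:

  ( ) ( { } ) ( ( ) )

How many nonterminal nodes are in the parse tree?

10

[S [Q ( )] [S [Q ( [S [Q { }]] )] [S [Q ( [S [Q ( )]] )]]]]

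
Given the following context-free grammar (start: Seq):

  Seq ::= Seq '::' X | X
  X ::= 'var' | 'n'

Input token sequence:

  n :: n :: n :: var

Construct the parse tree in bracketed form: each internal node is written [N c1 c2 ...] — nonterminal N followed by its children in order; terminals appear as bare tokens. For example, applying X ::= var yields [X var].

Seq
Seq :: X
Seq :: X :: X
Seq :: X :: X :: X
X :: X :: X :: X
n :: X :: X :: X
n :: n :: X :: X
n :: n :: n :: X
n :: n :: n :: var

[Seq [Seq [Seq [Seq [X n]] :: [X n]] :: [X n]] :: [X var]]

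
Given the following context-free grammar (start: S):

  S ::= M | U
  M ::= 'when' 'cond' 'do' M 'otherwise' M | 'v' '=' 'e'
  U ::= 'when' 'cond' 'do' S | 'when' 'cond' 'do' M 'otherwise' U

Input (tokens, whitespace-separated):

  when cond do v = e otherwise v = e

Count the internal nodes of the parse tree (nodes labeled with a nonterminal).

[S [M when cond do [M v = e] otherwise [M v = e]]]

4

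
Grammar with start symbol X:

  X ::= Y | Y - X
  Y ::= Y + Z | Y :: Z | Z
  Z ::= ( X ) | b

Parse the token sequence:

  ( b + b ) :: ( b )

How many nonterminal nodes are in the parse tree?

13

[X [Y [Y [Z ( [X [Y [Y [Z b]] + [Z b]]] )]] :: [Z ( [X [Y [Z b]]] )]]]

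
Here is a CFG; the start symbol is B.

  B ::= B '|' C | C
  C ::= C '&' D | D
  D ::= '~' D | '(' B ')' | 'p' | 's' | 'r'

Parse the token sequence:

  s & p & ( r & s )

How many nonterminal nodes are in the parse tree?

12

[B [C [C [C [D s]] & [D p]] & [D ( [B [C [C [D r]] & [D s]]] )]]]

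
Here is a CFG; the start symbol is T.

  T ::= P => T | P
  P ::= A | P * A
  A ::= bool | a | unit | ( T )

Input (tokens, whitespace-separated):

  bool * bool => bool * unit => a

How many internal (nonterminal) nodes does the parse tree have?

13

[T [P [P [A bool]] * [A bool]] => [T [P [P [A bool]] * [A unit]] => [T [P [A a]]]]]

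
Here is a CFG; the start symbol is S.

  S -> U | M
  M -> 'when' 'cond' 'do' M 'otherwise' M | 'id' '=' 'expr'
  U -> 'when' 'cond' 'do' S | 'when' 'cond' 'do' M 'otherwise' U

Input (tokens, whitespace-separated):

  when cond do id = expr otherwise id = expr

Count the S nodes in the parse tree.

[S [M when cond do [M id = expr] otherwise [M id = expr]]]

1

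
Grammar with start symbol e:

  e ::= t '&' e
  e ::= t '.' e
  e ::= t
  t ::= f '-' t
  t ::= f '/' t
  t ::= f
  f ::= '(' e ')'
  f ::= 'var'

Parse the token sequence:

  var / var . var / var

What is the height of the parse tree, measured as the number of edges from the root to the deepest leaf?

5

[e [t [f var] / [t [f var]]] . [e [t [f var] / [t [f var]]]]]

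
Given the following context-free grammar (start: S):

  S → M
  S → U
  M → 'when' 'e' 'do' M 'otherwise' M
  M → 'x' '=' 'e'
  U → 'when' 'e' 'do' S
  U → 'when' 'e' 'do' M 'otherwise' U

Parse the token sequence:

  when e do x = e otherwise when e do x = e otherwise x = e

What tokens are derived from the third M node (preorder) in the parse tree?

[S [M when e do [M x = e] otherwise [M when e do [M x = e] otherwise [M x = e]]]]

when e do x = e otherwise x = e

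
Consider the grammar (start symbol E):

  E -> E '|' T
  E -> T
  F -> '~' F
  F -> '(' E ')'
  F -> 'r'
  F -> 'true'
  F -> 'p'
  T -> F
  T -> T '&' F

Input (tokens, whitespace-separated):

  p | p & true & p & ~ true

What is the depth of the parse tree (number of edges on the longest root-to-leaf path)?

[E [E [T [F p]]] | [T [T [T [T [F p]] & [F true]] & [F p]] & [F ~ [F true]]]]

6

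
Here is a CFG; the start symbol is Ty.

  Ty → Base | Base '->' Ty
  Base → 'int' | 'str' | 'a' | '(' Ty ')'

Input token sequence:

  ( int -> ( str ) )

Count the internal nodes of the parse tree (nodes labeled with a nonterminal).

8

[Ty [Base ( [Ty [Base int] -> [Ty [Base ( [Ty [Base str]] )]]] )]]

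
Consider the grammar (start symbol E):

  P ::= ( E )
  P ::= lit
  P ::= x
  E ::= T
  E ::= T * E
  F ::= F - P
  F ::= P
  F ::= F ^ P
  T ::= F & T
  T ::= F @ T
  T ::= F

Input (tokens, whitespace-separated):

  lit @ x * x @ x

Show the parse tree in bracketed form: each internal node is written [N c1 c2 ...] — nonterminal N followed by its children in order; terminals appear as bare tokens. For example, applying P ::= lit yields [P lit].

E
T * E
F @ T * E
P @ T * E
lit @ T * E
lit @ F * E
lit @ P * E
lit @ x * E
lit @ x * T
lit @ x * F @ T
lit @ x * P @ T
lit @ x * x @ T
lit @ x * x @ F
lit @ x * x @ P
lit @ x * x @ x

[E [T [F [P lit]] @ [T [F [P x]]]] * [E [T [F [P x]] @ [T [F [P x]]]]]]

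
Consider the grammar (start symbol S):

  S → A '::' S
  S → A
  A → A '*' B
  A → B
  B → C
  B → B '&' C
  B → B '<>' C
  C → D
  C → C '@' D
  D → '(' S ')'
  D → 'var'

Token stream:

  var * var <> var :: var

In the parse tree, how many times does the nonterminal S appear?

2

[S [A [A [B [C [D var]]]] * [B [B [C [D var]]] <> [C [D var]]]] :: [S [A [B [C [D var]]]]]]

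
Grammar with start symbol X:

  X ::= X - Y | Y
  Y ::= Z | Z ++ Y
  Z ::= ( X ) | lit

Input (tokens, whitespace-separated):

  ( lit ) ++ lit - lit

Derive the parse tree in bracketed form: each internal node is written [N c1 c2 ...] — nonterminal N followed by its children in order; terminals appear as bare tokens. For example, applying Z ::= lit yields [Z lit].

X
X - Y
Y - Y
Z ++ Y - Y
( X ) ++ Y - Y
( Y ) ++ Y - Y
( Z ) ++ Y - Y
( lit ) ++ Y - Y
( lit ) ++ Z - Y
( lit ) ++ lit - Y
( lit ) ++ lit - Z
( lit ) ++ lit - lit

[X [X [Y [Z ( [X [Y [Z lit]]] )] ++ [Y [Z lit]]]] - [Y [Z lit]]]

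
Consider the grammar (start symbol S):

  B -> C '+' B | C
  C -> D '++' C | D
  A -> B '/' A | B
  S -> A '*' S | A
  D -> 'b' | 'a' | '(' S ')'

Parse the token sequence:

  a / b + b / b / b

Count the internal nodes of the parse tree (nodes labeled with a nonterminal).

[S [A [B [C [D a]]] / [A [B [C [D b]] + [B [C [D b]]]] / [A [B [C [D b]]] / [A [B [C [D b]]]]]]]]

20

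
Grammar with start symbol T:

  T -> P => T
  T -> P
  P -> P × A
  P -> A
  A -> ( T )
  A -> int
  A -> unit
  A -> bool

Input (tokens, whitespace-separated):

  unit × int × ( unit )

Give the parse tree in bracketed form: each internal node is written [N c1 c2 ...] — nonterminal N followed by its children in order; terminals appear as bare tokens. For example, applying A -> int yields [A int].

T
P
P × A
P × A × A
A × A × A
unit × A × A
unit × int × A
unit × int × ( T )
unit × int × ( P )
unit × int × ( A )
unit × int × ( unit )

[T [P [P [P [A unit]] × [A int]] × [A ( [T [P [A unit]]] )]]]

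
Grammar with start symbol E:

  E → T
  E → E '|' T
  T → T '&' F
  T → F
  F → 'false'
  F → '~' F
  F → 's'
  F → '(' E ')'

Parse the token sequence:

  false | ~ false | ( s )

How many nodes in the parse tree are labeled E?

[E [E [E [T [F false]]] | [T [F ~ [F false]]]] | [T [F ( [E [T [F s]]] )]]]

4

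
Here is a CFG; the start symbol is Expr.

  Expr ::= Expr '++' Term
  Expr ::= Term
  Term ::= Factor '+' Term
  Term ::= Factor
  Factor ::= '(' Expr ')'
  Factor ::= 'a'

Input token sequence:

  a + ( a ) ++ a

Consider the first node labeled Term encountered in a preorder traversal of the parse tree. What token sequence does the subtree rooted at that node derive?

[Expr [Expr [Term [Factor a] + [Term [Factor ( [Expr [Term [Factor a]]] )]]]] ++ [Term [Factor a]]]

a + ( a )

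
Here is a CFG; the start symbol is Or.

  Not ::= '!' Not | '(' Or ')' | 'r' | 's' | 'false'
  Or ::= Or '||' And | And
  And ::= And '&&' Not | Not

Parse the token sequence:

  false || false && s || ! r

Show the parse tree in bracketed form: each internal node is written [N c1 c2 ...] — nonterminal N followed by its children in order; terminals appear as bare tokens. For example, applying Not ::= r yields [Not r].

Or
Or || And
Or || And || And
And || And || And
Not || And || And
false || And || And
false || And && Not || And
false || Not && Not || And
false || false && Not || And
false || false && s || And
false || false && s || Not
false || false && s || ! Not
false || false && s || ! r

[Or [Or [Or [And [Not false]]] || [And [And [Not false]] && [Not s]]] || [And [Not ! [Not r]]]]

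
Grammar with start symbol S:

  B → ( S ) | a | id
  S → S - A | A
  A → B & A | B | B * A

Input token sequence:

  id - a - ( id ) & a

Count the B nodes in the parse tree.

5

[S [S [S [A [B id]]] - [A [B a]]] - [A [B ( [S [A [B id]]] )] & [A [B a]]]]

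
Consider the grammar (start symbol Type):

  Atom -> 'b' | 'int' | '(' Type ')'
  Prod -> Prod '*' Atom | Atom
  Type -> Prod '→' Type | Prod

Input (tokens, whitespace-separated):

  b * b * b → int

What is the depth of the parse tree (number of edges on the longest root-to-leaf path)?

5

[Type [Prod [Prod [Prod [Atom b]] * [Atom b]] * [Atom b]] → [Type [Prod [Atom int]]]]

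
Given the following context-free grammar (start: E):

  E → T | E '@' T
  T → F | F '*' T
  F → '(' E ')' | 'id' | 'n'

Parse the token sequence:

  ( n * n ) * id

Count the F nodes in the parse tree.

[E [T [F ( [E [T [F n] * [T [F n]]]] )] * [T [F id]]]]

4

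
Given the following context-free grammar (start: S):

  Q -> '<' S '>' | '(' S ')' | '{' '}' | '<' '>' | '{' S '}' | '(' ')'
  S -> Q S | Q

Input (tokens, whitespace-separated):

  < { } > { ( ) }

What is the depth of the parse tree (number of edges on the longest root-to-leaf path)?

[S [Q < [S [Q { }]] >] [S [Q { [S [Q ( )]] }]]]

5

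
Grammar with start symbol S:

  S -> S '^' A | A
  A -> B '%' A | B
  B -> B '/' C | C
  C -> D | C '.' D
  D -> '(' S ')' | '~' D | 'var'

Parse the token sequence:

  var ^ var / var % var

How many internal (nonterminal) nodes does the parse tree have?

17

[S [S [A [B [C [D var]]]]] ^ [A [B [B [C [D var]]] / [C [D var]]] % [A [B [C [D var]]]]]]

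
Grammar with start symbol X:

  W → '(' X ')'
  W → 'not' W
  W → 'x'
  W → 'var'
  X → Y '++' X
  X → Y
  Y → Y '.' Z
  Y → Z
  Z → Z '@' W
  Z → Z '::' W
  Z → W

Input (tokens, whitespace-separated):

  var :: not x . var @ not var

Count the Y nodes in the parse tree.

2

[X [Y [Y [Z [Z [W var]] :: [W not [W x]]]] . [Z [Z [W var]] @ [W not [W var]]]]]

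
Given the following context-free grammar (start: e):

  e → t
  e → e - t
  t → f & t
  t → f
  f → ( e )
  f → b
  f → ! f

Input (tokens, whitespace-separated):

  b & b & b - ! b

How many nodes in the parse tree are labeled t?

4

[e [e [t [f b] & [t [f b] & [t [f b]]]]] - [t [f ! [f b]]]]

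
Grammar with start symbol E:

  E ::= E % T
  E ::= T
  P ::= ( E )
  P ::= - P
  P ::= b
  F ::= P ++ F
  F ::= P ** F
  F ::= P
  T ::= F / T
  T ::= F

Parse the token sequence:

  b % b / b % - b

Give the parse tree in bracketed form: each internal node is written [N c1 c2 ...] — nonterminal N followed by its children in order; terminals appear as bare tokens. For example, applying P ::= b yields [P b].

[E [E [E [T [F [P b]]]] % [T [F [P b]] / [T [F [P b]]]]] % [T [F [P - [P b]]]]]

E
E % T
E % T % T
T % T % T
F % T % T
P % T % T
b % T % T
b % F / T % T
b % P / T % T
b % b / T % T
b % b / F % T
b % b / P % T
b % b / b % T
b % b / b % F
b % b / b % P
b % b / b % - P
b % b / b % - b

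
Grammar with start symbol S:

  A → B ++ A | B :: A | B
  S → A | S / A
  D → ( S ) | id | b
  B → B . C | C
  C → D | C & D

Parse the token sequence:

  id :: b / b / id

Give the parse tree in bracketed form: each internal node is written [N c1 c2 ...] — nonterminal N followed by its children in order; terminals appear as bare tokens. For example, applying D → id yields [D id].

S
S / A
S / A / A
A / A / A
B :: A / A / A
C :: A / A / A
D :: A / A / A
id :: A / A / A
id :: B / A / A
id :: C / A / A
id :: D / A / A
id :: b / A / A
id :: b / B / A
id :: b / C / A
id :: b / D / A
id :: b / b / A
id :: b / b / B
id :: b / b / C
id :: b / b / D
id :: b / b / id

[S [S [S [A [B [C [D id]]] :: [A [B [C [D b]]]]]] / [A [B [C [D b]]]]] / [A [B [C [D id]]]]]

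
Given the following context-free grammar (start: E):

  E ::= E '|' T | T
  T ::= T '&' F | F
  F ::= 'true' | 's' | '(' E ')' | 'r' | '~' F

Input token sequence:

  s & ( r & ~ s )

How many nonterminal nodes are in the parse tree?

11

[E [T [T [F s]] & [F ( [E [T [T [F r]] & [F ~ [F s]]]] )]]]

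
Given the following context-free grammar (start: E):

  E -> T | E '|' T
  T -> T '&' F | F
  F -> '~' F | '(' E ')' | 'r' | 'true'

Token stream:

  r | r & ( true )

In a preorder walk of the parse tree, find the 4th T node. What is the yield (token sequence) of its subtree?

true

[E [E [T [F r]]] | [T [T [F r]] & [F ( [E [T [F true]]] )]]]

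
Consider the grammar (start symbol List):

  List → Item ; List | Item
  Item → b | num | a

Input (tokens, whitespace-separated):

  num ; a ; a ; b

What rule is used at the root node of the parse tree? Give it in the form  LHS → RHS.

[List [Item num] ; [List [Item a] ; [List [Item a] ; [List [Item b]]]]]

List → Item ; List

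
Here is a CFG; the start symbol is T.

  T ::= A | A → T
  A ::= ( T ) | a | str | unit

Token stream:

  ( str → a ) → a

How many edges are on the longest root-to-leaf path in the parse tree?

5

[T [A ( [T [A str] → [T [A a]]] )] → [T [A a]]]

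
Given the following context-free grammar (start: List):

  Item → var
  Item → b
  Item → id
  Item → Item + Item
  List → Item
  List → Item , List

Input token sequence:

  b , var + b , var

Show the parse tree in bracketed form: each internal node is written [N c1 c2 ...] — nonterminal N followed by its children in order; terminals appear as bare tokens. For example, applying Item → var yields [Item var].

[List [Item b] , [List [Item [Item var] + [Item b]] , [List [Item var]]]]

List
Item , List
b , List
b , Item , List
b , Item + Item , List
b , var + Item , List
b , var + b , List
b , var + b , Item
b , var + b , var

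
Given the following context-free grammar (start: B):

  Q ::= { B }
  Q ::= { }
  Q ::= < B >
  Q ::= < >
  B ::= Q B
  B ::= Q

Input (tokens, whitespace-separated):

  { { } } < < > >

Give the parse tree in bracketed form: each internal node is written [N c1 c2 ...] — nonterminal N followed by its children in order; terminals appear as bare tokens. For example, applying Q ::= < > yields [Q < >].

B
Q B
{ B } B
{ Q } B
{ { } } B
{ { } } Q
{ { } } < B >
{ { } } < Q >
{ { } } < < > >

[B [Q { [B [Q { }]] }] [B [Q < [B [Q < >]] >]]]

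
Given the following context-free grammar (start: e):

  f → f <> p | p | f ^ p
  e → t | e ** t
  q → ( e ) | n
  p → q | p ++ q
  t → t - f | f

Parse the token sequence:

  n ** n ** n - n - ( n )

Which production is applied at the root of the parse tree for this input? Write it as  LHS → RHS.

e → e ** t

[e [e [e [t [f [p [q n]]]]] ** [t [f [p [q n]]]]] ** [t [t [t [f [p [q n]]]] - [f [p [q n]]]] - [f [p [q ( [e [t [f [p [q n]]]]] )]]]]]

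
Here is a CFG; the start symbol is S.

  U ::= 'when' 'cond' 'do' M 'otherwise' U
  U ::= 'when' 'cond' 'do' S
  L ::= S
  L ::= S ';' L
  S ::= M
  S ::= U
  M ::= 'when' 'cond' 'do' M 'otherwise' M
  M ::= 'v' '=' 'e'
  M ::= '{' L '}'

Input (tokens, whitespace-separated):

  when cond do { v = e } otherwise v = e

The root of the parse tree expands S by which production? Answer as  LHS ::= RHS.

[S [M when cond do [M { [L [S [M v = e]]] }] otherwise [M v = e]]]

S ::= M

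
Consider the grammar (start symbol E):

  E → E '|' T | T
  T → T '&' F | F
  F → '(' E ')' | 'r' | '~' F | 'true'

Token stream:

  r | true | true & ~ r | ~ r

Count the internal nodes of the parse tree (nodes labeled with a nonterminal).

16

[E [E [E [E [T [F r]]] | [T [F true]]] | [T [T [F true]] & [F ~ [F r]]]] | [T [F ~ [F r]]]]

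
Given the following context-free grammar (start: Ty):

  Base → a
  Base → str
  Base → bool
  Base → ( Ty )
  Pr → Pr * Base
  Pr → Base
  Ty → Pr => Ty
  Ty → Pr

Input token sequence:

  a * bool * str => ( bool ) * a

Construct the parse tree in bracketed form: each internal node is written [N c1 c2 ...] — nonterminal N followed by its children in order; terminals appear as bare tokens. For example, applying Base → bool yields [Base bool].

Ty
Pr => Ty
Pr * Base => Ty
Pr * Base * Base => Ty
Base * Base * Base => Ty
a * Base * Base => Ty
a * bool * Base => Ty
a * bool * str => Ty
a * bool * str => Pr
a * bool * str => Pr * Base
a * bool * str => Base * Base
a * bool * str => ( Ty ) * Base
a * bool * str => ( Pr ) * Base
a * bool * str => ( Base ) * Base
a * bool * str => ( bool ) * Base
a * bool * str => ( bool ) * a

[Ty [Pr [Pr [Pr [Base a]] * [Base bool]] * [Base str]] => [Ty [Pr [Pr [Base ( [Ty [Pr [Base bool]]] )]] * [Base a]]]]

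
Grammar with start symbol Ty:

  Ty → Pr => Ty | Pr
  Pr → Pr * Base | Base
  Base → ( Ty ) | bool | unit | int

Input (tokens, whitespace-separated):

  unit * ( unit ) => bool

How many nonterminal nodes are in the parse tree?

[Ty [Pr [Pr [Base unit]] * [Base ( [Ty [Pr [Base unit]]] )]] => [Ty [Pr [Base bool]]]]

11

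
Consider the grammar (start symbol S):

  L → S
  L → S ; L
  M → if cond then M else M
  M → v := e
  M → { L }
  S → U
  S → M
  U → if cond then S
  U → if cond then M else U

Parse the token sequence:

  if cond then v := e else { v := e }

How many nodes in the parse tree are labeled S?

[S [M if cond then [M v := e] else [M { [L [S [M v := e]]] }]]]

2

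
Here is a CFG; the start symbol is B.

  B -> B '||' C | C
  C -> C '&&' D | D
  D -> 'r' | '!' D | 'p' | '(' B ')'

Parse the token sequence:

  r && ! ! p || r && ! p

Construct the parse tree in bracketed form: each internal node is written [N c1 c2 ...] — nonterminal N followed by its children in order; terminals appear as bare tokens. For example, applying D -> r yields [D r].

[B [B [C [C [D r]] && [D ! [D ! [D p]]]]] || [C [C [D r]] && [D ! [D p]]]]

B
B || C
C || C
C && D || C
D && D || C
r && D || C
r && ! D || C
r && ! ! D || C
r && ! ! p || C
r && ! ! p || C && D
r && ! ! p || D && D
r && ! ! p || r && D
r && ! ! p || r && ! D
r && ! ! p || r && ! p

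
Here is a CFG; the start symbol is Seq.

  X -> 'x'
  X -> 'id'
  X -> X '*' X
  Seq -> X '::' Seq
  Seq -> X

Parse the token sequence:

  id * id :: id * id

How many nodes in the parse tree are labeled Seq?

2

[Seq [X [X id] * [X id]] :: [Seq [X [X id] * [X id]]]]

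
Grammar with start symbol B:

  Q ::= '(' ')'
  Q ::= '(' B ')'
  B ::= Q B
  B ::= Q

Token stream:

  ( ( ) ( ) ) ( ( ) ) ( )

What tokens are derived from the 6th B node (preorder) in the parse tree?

( )

[B [Q ( [B [Q ( )] [B [Q ( )]]] )] [B [Q ( [B [Q ( )]] )] [B [Q ( )]]]]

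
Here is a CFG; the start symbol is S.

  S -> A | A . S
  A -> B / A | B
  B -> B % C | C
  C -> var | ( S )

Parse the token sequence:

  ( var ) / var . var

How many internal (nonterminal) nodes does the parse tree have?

[S [A [B [C ( [S [A [B [C var]]]] )]] / [A [B [C var]]]] . [S [A [B [C var]]]]]

15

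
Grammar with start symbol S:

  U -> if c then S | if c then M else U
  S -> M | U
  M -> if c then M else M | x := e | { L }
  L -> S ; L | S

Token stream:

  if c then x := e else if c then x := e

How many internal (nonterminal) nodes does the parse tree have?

6

[S [U if c then [M x := e] else [U if c then [S [M x := e]]]]]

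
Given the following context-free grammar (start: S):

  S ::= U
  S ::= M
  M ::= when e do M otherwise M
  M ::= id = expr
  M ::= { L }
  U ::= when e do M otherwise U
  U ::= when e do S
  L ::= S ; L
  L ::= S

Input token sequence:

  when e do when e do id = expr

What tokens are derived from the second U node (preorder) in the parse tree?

[S [U when e do [S [U when e do [S [M id = expr]]]]]]

when e do id = expr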